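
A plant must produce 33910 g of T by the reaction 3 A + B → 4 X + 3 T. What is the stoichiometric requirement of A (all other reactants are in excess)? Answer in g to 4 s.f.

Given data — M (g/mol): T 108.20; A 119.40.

n(T) = 33910 / 108.20 = 313.4 mol
n(A) = (3/3) × 313.4 = 313.4 mol
mass = 313.4 × 119.40 = 37420 g

37420 g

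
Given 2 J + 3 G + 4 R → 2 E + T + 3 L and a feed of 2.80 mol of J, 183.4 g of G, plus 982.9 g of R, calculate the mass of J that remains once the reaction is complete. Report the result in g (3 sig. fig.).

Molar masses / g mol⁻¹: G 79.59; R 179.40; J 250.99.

317 g

n(J) = 2.800 mol
n(G) = 183.4 / 79.59 = 2.304 mol
n(R) = 982.9 / 179.40 = 5.479 mol
n/ν for J = 2.800/2 = 1.400
n/ν for G = 2.304/3 = 0.7680
n/ν for R = 5.479/4 = 1.370
Smallest n/ν is G → limiting reagent.
J consumed = (2/3) × 2.304 = 1.536 mol
J remaining = 2.800 − 1.536 = 1.264 mol
mass = 1.264 × 250.99 = 317.3 g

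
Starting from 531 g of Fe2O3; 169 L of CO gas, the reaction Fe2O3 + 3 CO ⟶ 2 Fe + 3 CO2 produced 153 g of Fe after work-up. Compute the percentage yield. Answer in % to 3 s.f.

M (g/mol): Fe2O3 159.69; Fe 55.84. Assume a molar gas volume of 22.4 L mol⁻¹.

n(Fe2O3) = 531.0 / 159.69 = 3.325 mol
n(CO) = 169.0 / 22.4 = 7.545 mol
n/ν → Fe2O3: 3.325, CO: 2.515; CO is limiting.
theoretical n(Fe) = (2/3) × 7.545 = 5.030 mol → 280.9 g
% yield = 153 / 280.9 × 100 = 54.47 %

54.5 %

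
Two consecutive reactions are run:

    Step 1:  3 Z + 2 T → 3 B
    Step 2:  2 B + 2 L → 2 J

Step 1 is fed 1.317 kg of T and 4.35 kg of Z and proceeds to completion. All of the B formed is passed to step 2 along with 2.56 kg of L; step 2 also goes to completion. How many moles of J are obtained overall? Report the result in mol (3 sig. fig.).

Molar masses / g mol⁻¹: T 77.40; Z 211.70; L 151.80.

Step 1:
n(T) = 1.317×1000 / 77.40 = 17.02 mol
n(Z) = 4.350×1000 / 211.70 = 20.55 mol
n/ν for T = 17.02/2 = 8.510
n/ν for Z = 20.55/3 = 6.850
Smallest n/ν is Z → limiting reagent.
n(B) produced = (3/3) × 20.55 = 20.55 mol
Step 2:
n(B) available = 20.55 mol
n(L) = 2.560×1000 / 151.80 = 16.86 mol
n/ν for B = 20.55/2 = 10.28
n/ν for L = 16.86/2 = 8.430
Smallest n/ν is L → limiting reagent.
n(J) = (2/2) × 16.86 = 16.86 mol

16.9 mol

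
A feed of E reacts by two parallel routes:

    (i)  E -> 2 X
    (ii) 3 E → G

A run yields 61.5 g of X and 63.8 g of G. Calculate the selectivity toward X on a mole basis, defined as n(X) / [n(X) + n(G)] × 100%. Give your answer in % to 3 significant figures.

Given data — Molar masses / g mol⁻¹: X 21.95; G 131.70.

85.3 %

n(X) = 61.5 / 21.95 = 2.802 mol
n(G) = 63.8 / 131.70 = 0.4844 mol
selectivity = 2.802/(2.802+0.4844) × 100 = 85.26 %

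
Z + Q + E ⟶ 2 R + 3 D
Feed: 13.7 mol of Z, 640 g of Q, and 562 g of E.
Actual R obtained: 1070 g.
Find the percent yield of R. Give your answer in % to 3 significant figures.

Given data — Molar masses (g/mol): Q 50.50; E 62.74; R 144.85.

41.2 %

n(Z) = 13.70 mol
n(Q) = 640.0 / 50.50 = 12.67 mol
n(E) = 562.0 / 62.74 = 8.958 mol
n/ν for Z = 13.70/1 = 13.70
n/ν for Q = 12.67/1 = 12.67
n/ν for E = 8.958/1 = 8.958
Smallest n/ν is E → limiting reagent.
theoretical n(R) = (2/1) × 8.958 = 17.92 mol → 2596 g
% yield = 1070 / 2596 × 100 = 41.22 %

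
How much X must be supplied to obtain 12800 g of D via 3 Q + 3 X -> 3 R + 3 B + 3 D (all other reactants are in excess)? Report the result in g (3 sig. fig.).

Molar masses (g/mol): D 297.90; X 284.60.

n(D) = 12800 / 297.90 = 42.97 mol
n(X) = (3/3) × 42.97 = 42.97 mol
mass = 42.97 × 284.60 = 12230 g

12200 g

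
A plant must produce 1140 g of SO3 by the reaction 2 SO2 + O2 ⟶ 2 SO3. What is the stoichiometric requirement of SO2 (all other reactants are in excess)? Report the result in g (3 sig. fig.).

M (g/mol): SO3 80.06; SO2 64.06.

912 g

n(SO3) = 1140 / 80.06 = 14.24 mol
n(SO2) = (2/2) × 14.24 = 14.24 mol
mass = 14.24 × 64.06 = 912.2 g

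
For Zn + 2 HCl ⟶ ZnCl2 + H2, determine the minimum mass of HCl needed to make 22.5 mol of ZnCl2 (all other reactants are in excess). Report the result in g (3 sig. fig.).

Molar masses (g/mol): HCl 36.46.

1640 g

n(ZnCl2) = 22.50 mol
n(HCl) = (2/1) × 22.50 = 45.00 mol
mass = 45.00 × 36.46 = 1641 g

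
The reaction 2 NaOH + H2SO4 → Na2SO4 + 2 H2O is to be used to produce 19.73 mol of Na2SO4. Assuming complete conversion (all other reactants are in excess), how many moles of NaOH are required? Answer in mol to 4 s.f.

n(Na2SO4) = 19.73 mol
n(NaOH) = (2/1) × 19.73 = 39.46 mol

39.46 mol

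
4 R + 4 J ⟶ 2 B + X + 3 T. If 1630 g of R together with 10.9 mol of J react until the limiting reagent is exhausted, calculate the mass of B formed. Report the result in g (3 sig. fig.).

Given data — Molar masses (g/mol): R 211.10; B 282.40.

n(R) = 1630 / 211.10 = 7.721 mol
n(J) = 10.90 mol
n/ν → R: 1.930, J: 2.725; R is limiting.
n(B) = (2/4) × 7.721 = 3.861 mol
mass = 3.861 × 282.40 = 1090 g

1090 g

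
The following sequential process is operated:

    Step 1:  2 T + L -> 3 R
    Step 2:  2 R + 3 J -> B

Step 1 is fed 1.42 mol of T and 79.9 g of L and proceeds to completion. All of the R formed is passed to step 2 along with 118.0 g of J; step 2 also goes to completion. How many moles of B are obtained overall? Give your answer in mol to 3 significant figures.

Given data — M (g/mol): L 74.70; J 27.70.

1.07 mol

Step 1:
n(T) = 1.420 mol
n(L) = 79.90 / 74.70 = 1.070 mol
n/ν for T = 1.420/2 = 0.7100
n/ν for L = 1.070/1 = 1.070
Smallest n/ν is T → limiting reagent.
n(R) produced = (3/2) × 1.420 = 2.130 mol
Step 2:
n(R) available = 2.130 mol
n(J) = 118.0 / 27.70 = 4.260 mol
n/ν for R = 2.130/2 = 1.065
n/ν for J = 4.260/3 = 1.420
Smallest n/ν is R → limiting reagent.
n(B) = (1/2) × 2.130 = 1.065 mol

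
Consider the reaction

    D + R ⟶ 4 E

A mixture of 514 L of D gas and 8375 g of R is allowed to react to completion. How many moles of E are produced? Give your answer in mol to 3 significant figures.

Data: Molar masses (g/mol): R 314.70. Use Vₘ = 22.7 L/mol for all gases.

n(D) = 514.0 / 22.7 = 22.64 mol
n(R) = 8375 / 314.70 = 26.61 mol
n/ν for D = 22.64/1 = 22.64
n/ν for R = 26.61/1 = 26.61
Smallest n/ν is D → limiting reagent.
n(E) = (4/1) × 22.64 = 90.56 mol

90.6 mol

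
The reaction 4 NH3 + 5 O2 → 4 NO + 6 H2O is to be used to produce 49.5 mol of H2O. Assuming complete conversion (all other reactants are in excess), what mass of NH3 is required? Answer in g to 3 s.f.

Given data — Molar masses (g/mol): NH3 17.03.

562 g

n(H2O) = 49.50 mol
n(NH3) = (4/6) × 49.50 = 33.00 mol
mass = 33.00 × 17.03 = 562.0 g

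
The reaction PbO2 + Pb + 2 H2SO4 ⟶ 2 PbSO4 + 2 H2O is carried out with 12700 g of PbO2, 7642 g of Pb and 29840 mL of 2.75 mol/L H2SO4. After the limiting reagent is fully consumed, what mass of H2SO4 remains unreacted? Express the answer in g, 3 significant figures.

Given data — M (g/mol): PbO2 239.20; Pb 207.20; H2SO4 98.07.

814 g

n(PbO2) = 12700 / 239.20 = 53.09 mol
n(Pb) = 7642 / 207.20 = 36.88 mol
n(H2SO4) = 2.75 × 29840/1000 = 82.06 mol
n/ν → PbO2: 53.09, Pb: 36.88, H2SO4: 41.03; Pb is limiting.
H2SO4 consumed = (2/1) × 36.88 = 73.76 mol
H2SO4 remaining = 82.06 − 73.76 = 8.300 mol
mass = 8.300 × 98.07 = 814.0 g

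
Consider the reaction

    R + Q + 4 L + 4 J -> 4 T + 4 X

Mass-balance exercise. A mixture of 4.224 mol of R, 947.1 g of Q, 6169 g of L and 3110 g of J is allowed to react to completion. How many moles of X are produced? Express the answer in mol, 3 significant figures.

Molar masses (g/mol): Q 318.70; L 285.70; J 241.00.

n(R) = 4.224 mol
n(Q) = 947.1 / 318.70 = 2.972 mol
n(L) = 6169 / 285.70 = 21.59 mol
n(J) = 3110 / 241.00 = 12.90 mol
n/ν for R = 4.224/1 = 4.224
n/ν for Q = 2.972/1 = 2.972
n/ν for L = 21.59/4 = 5.398
n/ν for J = 12.90/4 = 3.225
Smallest n/ν is Q → limiting reagent.
n(X) = (4/1) × 2.972 = 11.89 mol

11.9 mol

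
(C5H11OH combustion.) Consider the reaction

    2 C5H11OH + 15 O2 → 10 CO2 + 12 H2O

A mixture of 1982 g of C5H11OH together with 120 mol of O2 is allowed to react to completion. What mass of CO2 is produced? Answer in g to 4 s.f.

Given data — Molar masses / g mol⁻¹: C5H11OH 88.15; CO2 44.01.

n(C5H11OH) = 1982 / 88.15 = 22.48 mol
n(O2) = 120.0 mol
n/ν → C5H11OH: 11.24, O2: 8.000; O2 is limiting.
n(CO2) = (10/15) × 120.0 = 80.00 mol
mass = 80.00 × 44.01 = 3521 g

3521 g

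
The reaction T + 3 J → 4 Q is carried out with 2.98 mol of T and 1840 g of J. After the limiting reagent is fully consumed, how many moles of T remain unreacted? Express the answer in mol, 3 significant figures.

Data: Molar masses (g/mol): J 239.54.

0.420 mol

n(T) = 2.980 mol
n(J) = 1840 / 239.54 = 7.681 mol
n/ν for T = 2.980/1 = 2.980
n/ν for J = 7.681/3 = 2.560
Smallest n/ν is J → limiting reagent.
T consumed = (1/3) × 7.681 = 2.560 mol
T remaining = 2.980 − 2.560 = 0.4200 mol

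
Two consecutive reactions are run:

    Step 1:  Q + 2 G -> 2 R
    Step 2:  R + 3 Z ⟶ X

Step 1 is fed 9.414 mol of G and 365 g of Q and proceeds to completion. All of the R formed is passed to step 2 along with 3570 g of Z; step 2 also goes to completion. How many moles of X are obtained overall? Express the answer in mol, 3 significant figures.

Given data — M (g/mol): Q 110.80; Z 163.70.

6.59 mol

Step 1:
n(G) = 9.414 mol
n(Q) = 365.0 / 110.80 = 3.294 mol
n/ν for G = 9.414/2 = 4.707
n/ν for Q = 3.294/1 = 3.294
Smallest n/ν is Q → limiting reagent.
n(R) produced = (2/1) × 3.294 = 6.588 mol
Step 2:
n(R) available = 6.588 mol
n(Z) = 3570 / 163.70 = 21.81 mol
n/ν for R = 6.588/1 = 6.588
n/ν for Z = 21.81/3 = 7.270
Smallest n/ν is R → limiting reagent.
n(X) = (1/1) × 6.588 = 6.588 mol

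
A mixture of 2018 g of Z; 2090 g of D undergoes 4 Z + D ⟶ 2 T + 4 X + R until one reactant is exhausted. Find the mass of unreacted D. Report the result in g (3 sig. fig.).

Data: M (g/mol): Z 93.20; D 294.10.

n(Z) = 2018 / 93.20 = 21.65 mol
n(D) = 2090 / 294.10 = 7.106 mol
n/ν for Z = 21.65/4 = 5.413
n/ν for D = 7.106/1 = 7.106
Smallest n/ν is Z → limiting reagent.
D consumed = (1/4) × 21.65 = 5.413 mol
D remaining = 7.106 − 5.413 = 1.693 mol
mass = 1.693 × 294.10 = 497.9 g

498 g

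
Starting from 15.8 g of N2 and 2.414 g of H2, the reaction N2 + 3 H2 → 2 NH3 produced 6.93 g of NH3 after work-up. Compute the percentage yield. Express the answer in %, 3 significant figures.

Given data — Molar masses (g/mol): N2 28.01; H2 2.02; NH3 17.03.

n(N2) = 15.80 / 28.01 = 0.5641 mol
n(H2) = 2.414 / 2.02 = 1.195 mol
n/ν → N2: 0.5641, H2: 0.3983; H2 is limiting.
theoretical n(NH3) = (2/3) × 1.195 = 0.7967 mol → 13.57 g
% yield = 6.93 / 13.57 × 100 = 51.07 %

51.1 %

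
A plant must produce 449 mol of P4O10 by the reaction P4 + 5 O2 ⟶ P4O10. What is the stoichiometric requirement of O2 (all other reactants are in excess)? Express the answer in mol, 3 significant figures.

2250 mol

n(P4O10) = 449.0 mol
n(O2) = (5/1) × 449.0 = 2245 mol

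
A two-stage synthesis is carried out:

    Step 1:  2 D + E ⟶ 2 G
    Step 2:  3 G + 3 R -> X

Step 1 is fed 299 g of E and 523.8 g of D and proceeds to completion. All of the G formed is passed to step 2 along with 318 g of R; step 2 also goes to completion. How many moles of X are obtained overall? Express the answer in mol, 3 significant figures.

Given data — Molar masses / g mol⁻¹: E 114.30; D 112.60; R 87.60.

1.21 mol

Step 1:
n(E) = 299.0 / 114.30 = 2.616 mol
n(D) = 523.8 / 112.60 = 4.652 mol
n/ν for E = 2.616/1 = 2.616
n/ν for D = 4.652/2 = 2.326
Smallest n/ν is D → limiting reagent.
n(G) produced = (2/2) × 4.652 = 4.652 mol
Step 2:
n(G) available = 4.652 mol
n(R) = 318.0 / 87.60 = 3.630 mol
n/ν for G = 4.652/3 = 1.551
n/ν for R = 3.630/3 = 1.210
Smallest n/ν is R → limiting reagent.
n(X) = (1/3) × 3.630 = 1.210 mol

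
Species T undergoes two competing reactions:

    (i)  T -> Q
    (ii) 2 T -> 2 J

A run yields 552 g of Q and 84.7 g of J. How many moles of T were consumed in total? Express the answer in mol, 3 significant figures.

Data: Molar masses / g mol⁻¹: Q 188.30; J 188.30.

n(Q) = 552 / 188.30 = 2.931 mol
n(J) = 84.7 / 188.30 = 0.4498 mol
n(T) via (i) = (1/1)×2.931 = 2.931 mol
n(T) via (ii) = (2/2)×0.4498 = 0.4498 mol
total n(T) = 2.931 + 0.4498 = 3.381 mol

3.38 mol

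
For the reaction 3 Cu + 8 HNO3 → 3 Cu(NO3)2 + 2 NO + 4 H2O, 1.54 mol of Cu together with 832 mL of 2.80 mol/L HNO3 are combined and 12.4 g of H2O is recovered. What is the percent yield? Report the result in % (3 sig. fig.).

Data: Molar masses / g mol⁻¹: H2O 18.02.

n(Cu) = 1.540 mol
n(HNO3) = 2.80 × 832.0/1000 = 2.330 mol
n/ν for Cu = 1.540/3 = 0.5133
n/ν for HNO3 = 2.330/8 = 0.2913
Smallest n/ν is HNO3 → limiting reagent.
theoretical n(H2O) = (4/8) × 2.330 = 1.165 mol → 20.99 g
% yield = 12.4 / 20.99 × 100 = 59.08 %

59.1 %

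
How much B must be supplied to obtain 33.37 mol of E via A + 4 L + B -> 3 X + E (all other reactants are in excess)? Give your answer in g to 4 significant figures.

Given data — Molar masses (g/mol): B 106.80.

n(E) = 33.37 mol
n(B) = (1/1) × 33.37 = 33.37 mol
mass = 33.37 × 106.80 = 3564 g

3564 g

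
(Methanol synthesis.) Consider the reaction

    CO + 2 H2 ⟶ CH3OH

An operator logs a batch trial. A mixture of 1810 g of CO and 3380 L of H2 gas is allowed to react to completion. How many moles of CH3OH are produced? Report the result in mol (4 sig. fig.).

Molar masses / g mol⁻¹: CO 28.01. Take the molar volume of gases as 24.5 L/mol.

n(CO) = 1810 / 28.01 = 64.62 mol
n(H2) = 3380 / 24.5 = 138.0 mol
n/ν for CO = 64.62/1 = 64.62
n/ν for H2 = 138.0/2 = 69.00
Smallest n/ν is CO → limiting reagent.
n(CH3OH) = (1/1) × 64.62 = 64.62 mol

64.62 mol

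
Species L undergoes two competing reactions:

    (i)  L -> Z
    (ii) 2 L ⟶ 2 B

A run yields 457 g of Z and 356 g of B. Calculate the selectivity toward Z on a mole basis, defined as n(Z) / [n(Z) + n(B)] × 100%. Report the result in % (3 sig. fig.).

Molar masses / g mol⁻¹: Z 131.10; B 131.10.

56.2 %

n(Z) = 457 / 131.10 = 3.486 mol
n(B) = 356 / 131.10 = 2.715 mol
selectivity = 3.486/(3.486+2.715) × 100 = 56.22 %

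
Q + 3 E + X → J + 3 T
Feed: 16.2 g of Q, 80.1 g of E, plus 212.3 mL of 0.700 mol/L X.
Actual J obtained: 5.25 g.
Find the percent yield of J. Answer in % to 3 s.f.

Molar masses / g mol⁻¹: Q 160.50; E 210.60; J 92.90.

56.0 %

n(Q) = 16.20 / 160.50 = 0.1009 mol
n(E) = 80.10 / 210.60 = 0.3803 mol
n(X) = 0.700 × 212.3/1000 = 0.1486 mol
n/ν → Q: 0.1009, E: 0.1268, X: 0.1486; Q is limiting.
theoretical n(J) = (1/1) × 0.1009 = 0.1009 mol → 9.374 g
% yield = 5.25 / 9.374 × 100 = 56.01 %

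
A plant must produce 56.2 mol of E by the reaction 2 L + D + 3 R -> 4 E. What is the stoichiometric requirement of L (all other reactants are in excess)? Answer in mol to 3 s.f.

n(E) = 56.20 mol
n(L) = (2/4) × 56.20 = 28.10 mol

28.1 mol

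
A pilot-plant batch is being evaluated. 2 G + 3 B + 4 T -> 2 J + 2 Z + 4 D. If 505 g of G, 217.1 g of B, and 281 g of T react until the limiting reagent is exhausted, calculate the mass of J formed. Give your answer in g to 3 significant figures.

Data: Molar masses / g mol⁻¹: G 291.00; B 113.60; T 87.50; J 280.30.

n(G) = 505.0 / 291.00 = 1.735 mol
n(B) = 217.1 / 113.60 = 1.911 mol
n(T) = 281.0 / 87.50 = 3.211 mol
n/ν for G = 1.735/2 = 0.8675
n/ν for B = 1.911/3 = 0.6370
n/ν for T = 3.211/4 = 0.8028
Smallest n/ν is B → limiting reagent.
n(J) = (2/3) × 1.911 = 1.274 mol
mass = 1.274 × 280.30 = 357.1 g

357 g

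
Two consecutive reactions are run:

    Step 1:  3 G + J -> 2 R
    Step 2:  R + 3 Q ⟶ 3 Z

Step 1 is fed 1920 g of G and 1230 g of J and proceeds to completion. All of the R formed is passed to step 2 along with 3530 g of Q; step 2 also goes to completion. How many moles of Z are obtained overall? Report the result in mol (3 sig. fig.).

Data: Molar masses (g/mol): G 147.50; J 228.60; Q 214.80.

16.4 mol

Step 1:
n(G) = 1920 / 147.50 = 13.02 mol
n(J) = 1230 / 228.60 = 5.381 mol
n/ν → G: 4.340, J: 5.381; G is limiting.
n(R) produced = (2/3) × 13.02 = 8.680 mol
Step 2:
n(R) available = 8.680 mol
n(Q) = 3530 / 214.80 = 16.43 mol
n/ν → R: 8.680, Q: 5.477; Q is limiting.
n(Z) = (3/3) × 16.43 = 16.43 mol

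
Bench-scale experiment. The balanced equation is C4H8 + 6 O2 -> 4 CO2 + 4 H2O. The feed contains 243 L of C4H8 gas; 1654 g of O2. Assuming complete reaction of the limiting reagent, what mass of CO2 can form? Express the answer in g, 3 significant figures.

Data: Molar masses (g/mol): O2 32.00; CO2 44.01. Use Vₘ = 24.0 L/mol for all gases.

n(C4H8) = 243.0 / 24.0 = 10.13 mol
n(O2) = 1654 / 32.00 = 51.69 mol
n/ν for C4H8 = 10.13/1 = 10.13
n/ν for O2 = 51.69/6 = 8.615
Smallest n/ν is O2 → limiting reagent.
n(CO2) = (4/6) × 51.69 = 34.46 mol
mass = 34.46 × 44.01 = 1517 g

1520 g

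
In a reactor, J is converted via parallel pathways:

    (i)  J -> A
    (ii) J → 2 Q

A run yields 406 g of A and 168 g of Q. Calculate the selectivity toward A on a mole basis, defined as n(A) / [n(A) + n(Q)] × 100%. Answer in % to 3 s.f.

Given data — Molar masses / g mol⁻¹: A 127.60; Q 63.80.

54.7 %

n(A) = 406 / 127.60 = 3.182 mol
n(Q) = 168 / 63.80 = 2.633 mol
selectivity = 3.182/(3.182+2.633) × 100 = 54.72 %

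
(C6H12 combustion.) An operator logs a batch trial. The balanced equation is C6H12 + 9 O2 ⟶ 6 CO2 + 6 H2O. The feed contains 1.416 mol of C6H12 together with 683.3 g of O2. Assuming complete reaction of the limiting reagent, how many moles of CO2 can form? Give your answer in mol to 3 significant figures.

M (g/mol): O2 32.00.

n(C6H12) = 1.416 mol
n(O2) = 683.3 / 32.00 = 21.35 mol
n/ν → C6H12: 1.416, O2: 2.372; C6H12 is limiting.
n(CO2) = (6/1) × 1.416 = 8.496 mol

8.50 mol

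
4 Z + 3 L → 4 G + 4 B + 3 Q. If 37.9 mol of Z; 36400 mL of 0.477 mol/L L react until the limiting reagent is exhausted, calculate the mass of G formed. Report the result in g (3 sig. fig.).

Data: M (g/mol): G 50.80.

n(Z) = 37.90 mol
n(L) = 0.477 × 36400/1000 = 17.36 mol
n/ν → Z: 9.475, L: 5.787; L is limiting.
n(G) = (4/3) × 17.36 = 23.15 mol
mass = 23.15 × 50.80 = 1176 g

1180 g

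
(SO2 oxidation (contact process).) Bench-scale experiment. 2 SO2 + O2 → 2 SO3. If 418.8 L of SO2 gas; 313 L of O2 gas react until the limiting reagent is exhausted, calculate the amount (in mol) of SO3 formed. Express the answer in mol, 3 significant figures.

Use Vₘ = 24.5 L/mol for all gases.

n(SO2) = 418.8 / 24.5 = 17.09 mol
n(O2) = 313.0 / 24.5 = 12.78 mol
n/ν for SO2 = 17.09/2 = 8.545
n/ν for O2 = 12.78/1 = 12.78
Smallest n/ν is SO2 → limiting reagent.
n(SO3) = (2/2) × 17.09 = 17.09 mol

17.1 mol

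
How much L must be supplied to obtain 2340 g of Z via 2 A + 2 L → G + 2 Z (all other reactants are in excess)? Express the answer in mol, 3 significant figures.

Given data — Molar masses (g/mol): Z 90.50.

n(Z) = 2340 / 90.50 = 25.86 mol
n(L) = (2/2) × 25.86 = 25.86 mol

25.9 mol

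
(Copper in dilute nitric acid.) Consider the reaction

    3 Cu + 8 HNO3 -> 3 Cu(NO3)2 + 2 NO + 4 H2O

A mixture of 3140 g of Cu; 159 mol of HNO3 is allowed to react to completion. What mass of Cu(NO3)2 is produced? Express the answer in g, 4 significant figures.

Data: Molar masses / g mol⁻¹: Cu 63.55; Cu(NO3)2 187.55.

9267 g

n(Cu) = 3140 / 63.55 = 49.41 mol
n(HNO3) = 159.0 mol
n/ν → Cu: 16.47, HNO3: 19.88; Cu is limiting.
n(Cu(NO3)2) = (3/3) × 49.41 = 49.41 mol
mass = 49.41 × 187.55 = 9267 g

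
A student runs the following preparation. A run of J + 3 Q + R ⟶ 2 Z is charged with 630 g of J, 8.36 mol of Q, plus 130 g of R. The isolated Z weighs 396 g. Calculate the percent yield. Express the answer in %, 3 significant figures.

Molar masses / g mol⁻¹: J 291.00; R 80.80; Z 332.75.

n(J) = 630.0 / 291.00 = 2.165 mol
n(Q) = 8.360 mol
n(R) = 130.0 / 80.80 = 1.609 mol
n/ν for J = 2.165/1 = 2.165
n/ν for Q = 8.360/3 = 2.787
n/ν for R = 1.609/1 = 1.609
Smallest n/ν is R → limiting reagent.
theoretical n(Z) = (2/1) × 1.609 = 3.218 mol → 1071 g
% yield = 396 / 1071 × 100 = 36.97 %

37.0 %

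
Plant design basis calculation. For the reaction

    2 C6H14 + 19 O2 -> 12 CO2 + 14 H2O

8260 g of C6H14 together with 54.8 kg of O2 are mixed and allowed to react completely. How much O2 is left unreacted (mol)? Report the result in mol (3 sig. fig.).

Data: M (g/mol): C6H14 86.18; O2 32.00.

n(C6H14) = 8260 / 86.18 = 95.85 mol
n(O2) = 54.80×1000 / 32.00 = 1713 mol
n/ν → C6H14: 47.93, O2: 90.16; C6H14 is limiting.
O2 consumed = (19/2) × 95.85 = 910.6 mol
O2 remaining = 1713 − 910.6 = 802.4 mol

802 mol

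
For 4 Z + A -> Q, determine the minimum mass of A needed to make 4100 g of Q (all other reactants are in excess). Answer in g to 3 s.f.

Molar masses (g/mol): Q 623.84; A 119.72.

n(Q) = 4100 / 623.84 = 6.572 mol
n(A) = (1/1) × 6.572 = 6.572 mol
mass = 6.572 × 119.72 = 786.8 g

787 g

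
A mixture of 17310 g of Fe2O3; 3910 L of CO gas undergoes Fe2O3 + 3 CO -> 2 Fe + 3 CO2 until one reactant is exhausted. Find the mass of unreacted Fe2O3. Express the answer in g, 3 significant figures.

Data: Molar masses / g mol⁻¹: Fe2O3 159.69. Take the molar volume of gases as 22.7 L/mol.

n(Fe2O3) = 17310 / 159.69 = 108.4 mol
n(CO) = 3910 / 22.7 = 172.2 mol
n/ν for Fe2O3 = 108.4/1 = 108.4
n/ν for CO = 172.2/3 = 57.40
Smallest n/ν is CO → limiting reagent.
Fe2O3 consumed = (1/3) × 172.2 = 57.40 mol
Fe2O3 remaining = 108.4 − 57.40 = 51.00 mol
mass = 51.00 × 159.69 = 8144 g

8140 g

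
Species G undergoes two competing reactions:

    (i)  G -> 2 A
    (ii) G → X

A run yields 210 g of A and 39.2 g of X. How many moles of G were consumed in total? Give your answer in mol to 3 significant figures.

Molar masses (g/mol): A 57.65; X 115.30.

2.16 mol

n(A) = 210 / 57.65 = 3.643 mol
n(X) = 39.2 / 115.30 = 0.3400 mol
n(G) via (i) = (1/2)×3.643 = 1.822 mol
n(G) via (ii) = (1/1)×0.3400 = 0.3400 mol
total n(G) = 1.822 + 0.3400 = 2.162 mol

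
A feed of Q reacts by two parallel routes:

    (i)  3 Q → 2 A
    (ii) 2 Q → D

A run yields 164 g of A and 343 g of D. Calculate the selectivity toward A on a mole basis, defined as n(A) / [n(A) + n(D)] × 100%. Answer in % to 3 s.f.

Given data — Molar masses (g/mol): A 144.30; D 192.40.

n(A) = 164 / 144.30 = 1.137 mol
n(D) = 343 / 192.40 = 1.783 mol
selectivity = 1.137/(1.137+1.783) × 100 = 38.94 %

38.9 %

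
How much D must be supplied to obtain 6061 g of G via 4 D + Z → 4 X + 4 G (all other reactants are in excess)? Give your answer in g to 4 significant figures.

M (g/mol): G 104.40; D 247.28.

14360 g

n(G) = 6061 / 104.40 = 58.06 mol
n(D) = (4/4) × 58.06 = 58.06 mol
mass = 58.06 × 247.28 = 14360 g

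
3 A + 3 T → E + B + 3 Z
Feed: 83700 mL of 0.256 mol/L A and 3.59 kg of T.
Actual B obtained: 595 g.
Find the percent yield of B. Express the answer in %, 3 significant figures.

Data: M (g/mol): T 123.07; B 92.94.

89.6 %

n(A) = 0.256 × 83700/1000 = 21.43 mol
n(T) = 3.590×1000 / 123.07 = 29.17 mol
n/ν → A: 7.143, T: 9.723; A is limiting.
theoretical n(B) = (1/3) × 21.43 = 7.143 mol → 663.9 g
% yield = 595 / 663.9 × 100 = 89.62 %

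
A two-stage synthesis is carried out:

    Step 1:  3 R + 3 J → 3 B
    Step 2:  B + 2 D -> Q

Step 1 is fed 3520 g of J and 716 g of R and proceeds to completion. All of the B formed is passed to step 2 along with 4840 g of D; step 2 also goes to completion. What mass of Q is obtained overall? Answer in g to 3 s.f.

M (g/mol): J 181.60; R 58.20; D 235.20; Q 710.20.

7310 g

Step 1:
n(J) = 3520 / 181.60 = 19.38 mol
n(R) = 716.0 / 58.20 = 12.30 mol
n/ν for J = 19.38/3 = 6.460
n/ν for R = 12.30/3 = 4.100
Smallest n/ν is R → limiting reagent.
n(B) produced = (3/3) × 12.30 = 12.30 mol
Step 2:
n(B) available = 12.30 mol
n(D) = 4840 / 235.20 = 20.58 mol
n/ν for B = 12.30/1 = 12.30
n/ν for D = 20.58/2 = 10.29
Smallest n/ν is D → limiting reagent.
n(Q) = (1/2) × 20.58 = 10.29 mol
mass = 10.29 × 710.20 = 7308 g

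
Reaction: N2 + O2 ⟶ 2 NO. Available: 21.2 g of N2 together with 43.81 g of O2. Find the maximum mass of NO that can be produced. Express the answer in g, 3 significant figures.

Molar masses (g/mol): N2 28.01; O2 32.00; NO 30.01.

n(N2) = 21.20 / 28.01 = 0.7569 mol
n(O2) = 43.81 / 32.00 = 1.369 mol
n/ν for N2 = 0.7569/1 = 0.7569
n/ν for O2 = 1.369/1 = 1.369
Smallest n/ν is N2 → limiting reagent.
n(NO) = (2/1) × 0.7569 = 1.514 mol
mass = 1.514 × 30.01 = 45.44 g

45.4 g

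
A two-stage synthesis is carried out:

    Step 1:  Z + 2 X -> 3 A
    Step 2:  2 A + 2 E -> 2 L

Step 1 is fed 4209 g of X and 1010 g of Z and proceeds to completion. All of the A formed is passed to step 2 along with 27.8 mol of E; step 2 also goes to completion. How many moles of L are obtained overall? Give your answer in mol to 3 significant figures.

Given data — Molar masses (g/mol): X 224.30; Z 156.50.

Step 1:
n(X) = 4209 / 224.30 = 18.77 mol
n(Z) = 1010 / 156.50 = 6.454 mol
n/ν → X: 9.385, Z: 6.454; Z is limiting.
n(A) produced = (3/1) × 6.454 = 19.36 mol
Step 2:
n(A) available = 19.36 mol
n(E) = 27.80 mol
n/ν → A: 9.680, E: 13.90; A is limiting.
n(L) = (2/2) × 19.36 = 19.36 mol

19.4 mol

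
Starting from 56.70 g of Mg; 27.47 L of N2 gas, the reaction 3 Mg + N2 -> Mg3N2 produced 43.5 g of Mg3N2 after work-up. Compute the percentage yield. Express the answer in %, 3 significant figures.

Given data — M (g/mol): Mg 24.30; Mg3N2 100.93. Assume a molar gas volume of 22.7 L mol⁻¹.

n(Mg) = 56.70 / 24.30 = 2.333 mol
n(N2) = 27.47 / 22.7 = 1.210 mol
n/ν for Mg = 2.333/3 = 0.7777
n/ν for N2 = 1.210/1 = 1.210
Smallest n/ν is Mg → limiting reagent.
theoretical n(Mg3N2) = (1/3) × 2.333 = 0.7777 mol → 78.49 g
% yield = 43.5 / 78.49 × 100 = 55.42 %

55.4 %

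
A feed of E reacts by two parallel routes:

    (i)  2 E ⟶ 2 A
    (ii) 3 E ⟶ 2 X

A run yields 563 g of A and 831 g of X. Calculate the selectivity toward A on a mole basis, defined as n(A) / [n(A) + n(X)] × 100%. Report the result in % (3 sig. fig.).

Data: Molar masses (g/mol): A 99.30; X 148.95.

n(A) = 563 / 99.30 = 5.670 mol
n(X) = 831 / 148.95 = 5.579 mol
selectivity = 5.670/(5.670+5.579) × 100 = 50.40 %

50.4 %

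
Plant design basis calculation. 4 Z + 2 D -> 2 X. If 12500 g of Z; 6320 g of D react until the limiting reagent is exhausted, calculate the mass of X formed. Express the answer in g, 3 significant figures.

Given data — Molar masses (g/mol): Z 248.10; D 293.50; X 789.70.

17000 g

n(Z) = 12500 / 248.10 = 50.38 mol
n(D) = 6320 / 293.50 = 21.53 mol
n/ν for Z = 50.38/4 = 12.60
n/ν for D = 21.53/2 = 10.77
Smallest n/ν is D → limiting reagent.
n(X) = (2/2) × 21.53 = 21.53 mol
mass = 21.53 × 789.70 = 17000 g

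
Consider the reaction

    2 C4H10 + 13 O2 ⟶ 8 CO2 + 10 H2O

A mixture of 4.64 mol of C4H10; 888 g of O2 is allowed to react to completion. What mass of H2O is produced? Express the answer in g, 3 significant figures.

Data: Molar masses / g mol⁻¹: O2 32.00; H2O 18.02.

n(C4H10) = 4.640 mol
n(O2) = 888.0 / 32.00 = 27.75 mol
n/ν for C4H10 = 4.640/2 = 2.320
n/ν for O2 = 27.75/13 = 2.135
Smallest n/ν is O2 → limiting reagent.
n(H2O) = (10/13) × 27.75 = 21.35 mol
mass = 21.35 × 18.02 = 384.7 g

385 g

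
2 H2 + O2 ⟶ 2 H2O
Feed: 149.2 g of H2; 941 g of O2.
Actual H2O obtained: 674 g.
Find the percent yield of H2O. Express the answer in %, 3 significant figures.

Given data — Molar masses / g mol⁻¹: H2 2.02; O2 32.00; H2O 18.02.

n(H2) = 149.2 / 2.02 = 73.86 mol
n(O2) = 941.0 / 32.00 = 29.41 mol
n/ν → H2: 36.93, O2: 29.41; O2 is limiting.
theoretical n(H2O) = (2/1) × 29.41 = 58.82 mol → 1060 g
% yield = 674 / 1060 × 100 = 63.58 %

63.6 %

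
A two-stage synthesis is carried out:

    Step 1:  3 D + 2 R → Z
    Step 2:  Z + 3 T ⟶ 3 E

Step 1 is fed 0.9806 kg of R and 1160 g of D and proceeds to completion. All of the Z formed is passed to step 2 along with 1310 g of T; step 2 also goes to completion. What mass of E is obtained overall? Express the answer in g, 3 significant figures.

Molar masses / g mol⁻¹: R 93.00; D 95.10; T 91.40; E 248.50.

3030 g

Step 1:
n(R) = 0.9806×1000 / 93.00 = 10.54 mol
n(D) = 1160 / 95.10 = 12.20 mol
n/ν for R = 10.54/2 = 5.270
n/ν for D = 12.20/3 = 4.067
Smallest n/ν is D → limiting reagent.
n(Z) produced = (1/3) × 12.20 = 4.067 mol
Step 2:
n(Z) available = 4.067 mol
n(T) = 1310 / 91.40 = 14.33 mol
n/ν for Z = 4.067/1 = 4.067
n/ν for T = 14.33/3 = 4.777
Smallest n/ν is Z → limiting reagent.
n(E) = (3/1) × 4.067 = 12.20 mol
mass = 12.20 × 248.50 = 3032 g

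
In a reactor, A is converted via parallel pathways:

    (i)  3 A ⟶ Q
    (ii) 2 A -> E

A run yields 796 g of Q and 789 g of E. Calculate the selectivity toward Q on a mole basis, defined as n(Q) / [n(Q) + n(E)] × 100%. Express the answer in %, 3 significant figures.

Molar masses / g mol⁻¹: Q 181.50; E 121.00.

n(Q) = 796 / 181.50 = 4.386 mol
n(E) = 789 / 121.00 = 6.521 mol
selectivity = 4.386/(4.386+6.521) × 100 = 40.21 %

40.2 %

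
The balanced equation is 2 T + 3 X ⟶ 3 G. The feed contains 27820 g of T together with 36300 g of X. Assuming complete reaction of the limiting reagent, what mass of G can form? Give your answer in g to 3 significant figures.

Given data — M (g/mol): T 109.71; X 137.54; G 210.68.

55600 g

n(T) = 27820 / 109.71 = 253.6 mol
n(X) = 36300 / 137.54 = 263.9 mol
n/ν → T: 126.8, X: 87.97; X is limiting.
n(G) = (3/3) × 263.9 = 263.9 mol
mass = 263.9 × 210.68 = 55600 g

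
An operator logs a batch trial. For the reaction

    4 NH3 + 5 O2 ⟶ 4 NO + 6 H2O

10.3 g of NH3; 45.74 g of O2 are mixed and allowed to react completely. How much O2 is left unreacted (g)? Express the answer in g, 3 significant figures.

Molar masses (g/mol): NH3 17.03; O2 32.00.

21.5 g

n(NH3) = 10.30 / 17.03 = 0.6048 mol
n(O2) = 45.74 / 32.00 = 1.429 mol
n/ν for NH3 = 0.6048/4 = 0.1512
n/ν for O2 = 1.429/5 = 0.2858
Smallest n/ν is NH3 → limiting reagent.
O2 consumed = (5/4) × 0.6048 = 0.7560 mol
O2 remaining = 1.429 − 0.7560 = 0.6730 mol
mass = 0.6730 × 32.00 = 21.54 g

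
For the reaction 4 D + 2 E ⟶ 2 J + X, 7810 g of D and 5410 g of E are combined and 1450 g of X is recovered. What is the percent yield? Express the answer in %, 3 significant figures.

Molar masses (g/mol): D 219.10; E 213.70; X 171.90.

94.7 %

n(D) = 7810 / 219.10 = 35.65 mol
n(E) = 5410 / 213.70 = 25.32 mol
n/ν → D: 8.913, E: 12.66; D is limiting.
theoretical n(X) = (1/4) × 35.65 = 8.913 mol → 1532 g
% yield = 1450 / 1532 × 100 = 94.65 %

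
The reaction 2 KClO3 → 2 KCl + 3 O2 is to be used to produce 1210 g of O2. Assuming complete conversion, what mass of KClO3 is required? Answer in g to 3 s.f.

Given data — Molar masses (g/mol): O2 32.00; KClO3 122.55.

n(O2) = 1210 / 32.00 = 37.81 mol
n(KClO3) = (2/3) × 37.81 = 25.21 mol
mass = 25.21 × 122.55 = 3089 g

3090 g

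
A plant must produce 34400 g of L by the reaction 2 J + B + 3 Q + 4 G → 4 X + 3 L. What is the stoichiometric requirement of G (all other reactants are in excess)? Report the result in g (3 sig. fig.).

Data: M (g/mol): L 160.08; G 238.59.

68400 g

n(L) = 34400 / 160.08 = 214.9 mol
n(G) = (4/3) × 214.9 = 286.5 mol
mass = 286.5 × 238.59 = 68360 g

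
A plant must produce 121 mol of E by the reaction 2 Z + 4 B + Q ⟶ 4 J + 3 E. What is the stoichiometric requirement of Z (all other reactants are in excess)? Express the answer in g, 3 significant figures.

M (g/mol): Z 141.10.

n(E) = 121.0 mol
n(Z) = (2/3) × 121.0 = 80.67 mol
mass = 80.67 × 141.10 = 11380 g

11400 g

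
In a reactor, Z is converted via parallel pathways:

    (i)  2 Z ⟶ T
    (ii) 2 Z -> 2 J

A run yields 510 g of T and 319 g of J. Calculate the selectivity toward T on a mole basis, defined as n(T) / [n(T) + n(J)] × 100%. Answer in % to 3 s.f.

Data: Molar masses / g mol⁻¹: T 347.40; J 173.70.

n(T) = 510 / 347.40 = 1.468 mol
n(J) = 319 / 173.70 = 1.836 mol
selectivity = 1.468/(1.468+1.836) × 100 = 44.43 %

44.4 %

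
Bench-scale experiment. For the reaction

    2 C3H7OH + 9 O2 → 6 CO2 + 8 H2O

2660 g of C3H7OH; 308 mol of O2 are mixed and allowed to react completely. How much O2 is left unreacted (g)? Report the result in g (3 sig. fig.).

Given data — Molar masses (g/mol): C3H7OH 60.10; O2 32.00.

3480 g

n(C3H7OH) = 2660 / 60.10 = 44.26 mol
n(O2) = 308.0 mol
n/ν → C3H7OH: 22.13, O2: 34.22; C3H7OH is limiting.
O2 consumed = (9/2) × 44.26 = 199.2 mol
O2 remaining = 308.0 − 199.2 = 108.8 mol
mass = 108.8 × 32.00 = 3482 g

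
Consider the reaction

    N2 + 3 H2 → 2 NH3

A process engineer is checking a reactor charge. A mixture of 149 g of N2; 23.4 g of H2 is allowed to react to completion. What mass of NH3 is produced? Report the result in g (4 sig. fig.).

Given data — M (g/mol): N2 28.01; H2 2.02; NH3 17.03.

n(N2) = 149.0 / 28.01 = 5.320 mol
n(H2) = 23.40 / 2.02 = 11.58 mol
n/ν for N2 = 5.320/1 = 5.320
n/ν for H2 = 11.58/3 = 3.860
Smallest n/ν is H2 → limiting reagent.
n(NH3) = (2/3) × 11.58 = 7.720 mol
mass = 7.720 × 17.03 = 131.5 g

131.5 g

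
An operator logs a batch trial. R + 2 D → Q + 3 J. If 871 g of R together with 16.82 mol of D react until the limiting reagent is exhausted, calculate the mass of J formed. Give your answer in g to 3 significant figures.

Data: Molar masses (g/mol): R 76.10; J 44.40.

1120 g

n(R) = 871.0 / 76.10 = 11.45 mol
n(D) = 16.82 mol
n/ν for R = 11.45/1 = 11.45
n/ν for D = 16.82/2 = 8.410
Smallest n/ν is D → limiting reagent.
n(J) = (3/2) × 16.82 = 25.23 mol
mass = 25.23 × 44.40 = 1120 g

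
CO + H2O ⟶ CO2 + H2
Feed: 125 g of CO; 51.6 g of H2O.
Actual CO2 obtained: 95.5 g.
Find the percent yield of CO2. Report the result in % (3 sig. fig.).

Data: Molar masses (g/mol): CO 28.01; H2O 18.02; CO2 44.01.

75.8 %

n(CO) = 125.0 / 28.01 = 4.463 mol
n(H2O) = 51.60 / 18.02 = 2.863 mol
n/ν for CO = 4.463/1 = 4.463
n/ν for H2O = 2.863/1 = 2.863
Smallest n/ν is H2O → limiting reagent.
theoretical n(CO2) = (1/1) × 2.863 = 2.863 mol → 126.0 g
% yield = 95.5 / 126.0 × 100 = 75.79 %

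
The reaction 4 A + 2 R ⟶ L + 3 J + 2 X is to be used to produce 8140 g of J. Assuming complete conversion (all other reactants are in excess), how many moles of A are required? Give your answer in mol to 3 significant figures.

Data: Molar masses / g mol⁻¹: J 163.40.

66.4 mol

n(J) = 8140 / 163.40 = 49.82 mol
n(A) = (4/3) × 49.82 = 66.43 mol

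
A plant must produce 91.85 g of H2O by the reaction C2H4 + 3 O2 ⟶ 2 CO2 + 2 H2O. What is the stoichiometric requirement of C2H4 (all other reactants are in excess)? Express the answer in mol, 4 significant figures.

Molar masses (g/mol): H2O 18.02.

2.549 mol

n(H2O) = 91.85 / 18.02 = 5.097 mol
n(C2H4) = (1/2) × 5.097 = 2.549 mol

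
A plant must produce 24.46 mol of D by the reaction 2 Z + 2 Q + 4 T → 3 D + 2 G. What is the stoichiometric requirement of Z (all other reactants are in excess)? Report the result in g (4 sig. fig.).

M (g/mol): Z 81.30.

1326 g

n(D) = 24.46 mol
n(Z) = (2/3) × 24.46 = 16.31 mol
mass = 16.31 × 81.30 = 1326 g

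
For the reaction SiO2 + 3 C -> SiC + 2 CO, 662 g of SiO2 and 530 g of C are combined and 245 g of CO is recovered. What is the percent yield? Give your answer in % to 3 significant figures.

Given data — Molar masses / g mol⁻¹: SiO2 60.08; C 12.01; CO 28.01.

n(SiO2) = 662.0 / 60.08 = 11.02 mol
n(C) = 530.0 / 12.01 = 44.13 mol
n/ν for SiO2 = 11.02/1 = 11.02
n/ν for C = 44.13/3 = 14.71
Smallest n/ν is SiO2 → limiting reagent.
theoretical n(CO) = (2/1) × 11.02 = 22.04 mol → 617.3 g
% yield = 245 / 617.3 × 100 = 39.69 %

39.7 %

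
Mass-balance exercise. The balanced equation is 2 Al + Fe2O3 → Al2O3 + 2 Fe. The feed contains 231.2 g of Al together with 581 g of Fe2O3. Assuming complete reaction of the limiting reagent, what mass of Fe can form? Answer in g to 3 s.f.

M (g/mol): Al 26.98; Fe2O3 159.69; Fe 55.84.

n(Al) = 231.2 / 26.98 = 8.569 mol
n(Fe2O3) = 581.0 / 159.69 = 3.638 mol
n/ν → Al: 4.285, Fe2O3: 3.638; Fe2O3 is limiting.
n(Fe) = (2/1) × 3.638 = 7.276 mol
mass = 7.276 × 55.84 = 406.3 g

406 g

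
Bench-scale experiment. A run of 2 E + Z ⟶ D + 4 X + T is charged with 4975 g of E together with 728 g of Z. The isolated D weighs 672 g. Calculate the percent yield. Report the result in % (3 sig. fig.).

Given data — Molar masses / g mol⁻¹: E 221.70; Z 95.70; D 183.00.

48.3 %

n(E) = 4975 / 221.70 = 22.44 mol
n(Z) = 728.0 / 95.70 = 7.607 mol
n/ν for E = 22.44/2 = 11.22
n/ν for Z = 7.607/1 = 7.607
Smallest n/ν is Z → limiting reagent.
theoretical n(D) = (1/1) × 7.607 = 7.607 mol → 1392 g
% yield = 672 / 1392 × 100 = 48.28 %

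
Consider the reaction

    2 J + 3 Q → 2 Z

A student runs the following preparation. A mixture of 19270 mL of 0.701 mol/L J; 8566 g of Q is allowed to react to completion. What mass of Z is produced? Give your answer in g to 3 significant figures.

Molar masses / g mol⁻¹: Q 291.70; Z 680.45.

n(J) = 0.701 × 19270/1000 = 13.51 mol
n(Q) = 8566 / 291.70 = 29.37 mol
n/ν for J = 13.51/2 = 6.755
n/ν for Q = 29.37/3 = 9.790
Smallest n/ν is J → limiting reagent.
n(Z) = (2/2) × 13.51 = 13.51 mol
mass = 13.51 × 680.45 = 9193 g

9190 g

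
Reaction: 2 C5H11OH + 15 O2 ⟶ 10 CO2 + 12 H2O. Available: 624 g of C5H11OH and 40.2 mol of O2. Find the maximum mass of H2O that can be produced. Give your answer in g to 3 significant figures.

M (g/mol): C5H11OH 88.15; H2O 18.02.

580 g

n(C5H11OH) = 624.0 / 88.15 = 7.079 mol
n(O2) = 40.20 mol
n/ν for C5H11OH = 7.079/2 = 3.540
n/ν for O2 = 40.20/15 = 2.680
Smallest n/ν is O2 → limiting reagent.
n(H2O) = (12/15) × 40.20 = 32.16 mol
mass = 32.16 × 18.02 = 579.5 g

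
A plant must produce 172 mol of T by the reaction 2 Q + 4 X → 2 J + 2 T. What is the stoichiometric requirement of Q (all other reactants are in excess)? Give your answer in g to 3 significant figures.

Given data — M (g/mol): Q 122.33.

n(T) = 172.0 mol
n(Q) = (2/2) × 172.0 = 172.0 mol
mass = 172.0 × 122.33 = 21040 g

21000 g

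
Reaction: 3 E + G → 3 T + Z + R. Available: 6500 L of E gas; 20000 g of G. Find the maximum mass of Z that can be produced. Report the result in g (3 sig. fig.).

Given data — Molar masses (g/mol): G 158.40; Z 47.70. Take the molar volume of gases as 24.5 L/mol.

n(E) = 6500 / 24.5 = 265.3 mol
n(G) = 20000 / 158.40 = 126.3 mol
n/ν for E = 265.3/3 = 88.43
n/ν for G = 126.3/1 = 126.3
Smallest n/ν is E → limiting reagent.
n(Z) = (1/3) × 265.3 = 88.43 mol
mass = 88.43 × 47.70 = 4218 g

4220 g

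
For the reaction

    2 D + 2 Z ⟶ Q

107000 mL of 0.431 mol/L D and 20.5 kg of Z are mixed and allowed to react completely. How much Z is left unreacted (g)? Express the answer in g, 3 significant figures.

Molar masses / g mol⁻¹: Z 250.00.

n(D) = 0.431 × 107000/1000 = 46.12 mol
n(Z) = 20.50×1000 / 250.00 = 82.00 mol
n/ν for D = 46.12/2 = 23.06
n/ν for Z = 82.00/2 = 41.00
Smallest n/ν is D → limiting reagent.
Z consumed = (2/2) × 46.12 = 46.12 mol
Z remaining = 82.00 − 46.12 = 35.88 mol
mass = 35.88 × 250.00 = 8970 g

8970 g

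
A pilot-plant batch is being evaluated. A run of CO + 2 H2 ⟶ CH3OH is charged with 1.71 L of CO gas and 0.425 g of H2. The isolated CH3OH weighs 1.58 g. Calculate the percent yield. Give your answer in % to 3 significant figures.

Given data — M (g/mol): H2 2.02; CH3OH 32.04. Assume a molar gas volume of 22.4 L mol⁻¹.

n(CO) = 1.710 / 22.4 = 0.07634 mol
n(H2) = 0.4250 / 2.02 = 0.2104 mol
n/ν for CO = 0.07634/1 = 0.07634
n/ν for H2 = 0.2104/2 = 0.1052
Smallest n/ν is CO → limiting reagent.
theoretical n(CH3OH) = (1/1) × 0.07634 = 0.07634 mol → 2.446 g
% yield = 1.58 / 2.446 × 100 = 64.60 %

64.6 %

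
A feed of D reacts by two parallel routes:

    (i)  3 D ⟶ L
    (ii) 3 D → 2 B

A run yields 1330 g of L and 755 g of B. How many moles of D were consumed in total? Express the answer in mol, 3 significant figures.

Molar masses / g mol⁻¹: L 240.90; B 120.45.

26.0 mol

n(L) = 1330 / 240.90 = 5.521 mol
n(B) = 755 / 120.45 = 6.268 mol
n(D) via (i) = (3/1)×5.521 = 16.56 mol
n(D) via (ii) = (3/2)×6.268 = 9.402 mol
total n(D) = 16.56 + 9.402 = 25.96 mol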